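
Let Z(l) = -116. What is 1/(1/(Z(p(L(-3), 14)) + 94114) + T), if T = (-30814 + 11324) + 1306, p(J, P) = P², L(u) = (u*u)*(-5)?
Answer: -93998/1709259631 ≈ -5.4993e-5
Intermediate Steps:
L(u) = -5*u² (L(u) = u²*(-5) = -5*u²)
T = -18184 (T = -19490 + 1306 = -18184)
1/(1/(Z(p(L(-3), 14)) + 94114) + T) = 1/(1/(-116 + 94114) - 18184) = 1/(1/93998 - 18184) = 1/(-1709259631/93998) = -93998/1709259631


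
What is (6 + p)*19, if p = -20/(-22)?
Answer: 1444/11 ≈ 131.27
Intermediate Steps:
p = 10/11 (p = -20*(-1/22) = 10/11 ≈ 0.90909)
(6 + p)*19 = (6 + 10/11)*19 = (76/11)*19 = 1444/11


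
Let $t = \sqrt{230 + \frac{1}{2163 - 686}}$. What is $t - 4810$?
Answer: $-4810 + \frac{\sqrt{501753147}}{1477} \approx -4794.8$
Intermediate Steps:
$t = \frac{\sqrt{501753147}}{1477}$ ($t = \sqrt{230 + \frac{1}{1477}} = \sqrt{\frac{339711}{1477}} = \frac{\sqrt{501753147}}{1477} \approx 15.166$)
$t - 4810 = \frac{\sqrt{501753147}}{1477} - 4810 = -4810 + \frac{\sqrt{501753147}}{1477}$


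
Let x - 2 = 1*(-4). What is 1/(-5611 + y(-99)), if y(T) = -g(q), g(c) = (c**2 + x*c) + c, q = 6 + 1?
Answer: -1/5653 ≈ -0.00017690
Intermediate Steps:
x = -2 (x = 2 + 1*(-4) = 2 - 4 = -2)
q = 7
g(c) = c**2 - c (g(c) = (c**2 - 2*c) + c = c**2 - c)
y(T) = -42 (y(T) = -7*(-1 + 7) = -7*6 = -1*42 = -42)
1/(-5611 + y(-99)) = 1/(-5611 - 42) = 1/(-5653) = -1/5653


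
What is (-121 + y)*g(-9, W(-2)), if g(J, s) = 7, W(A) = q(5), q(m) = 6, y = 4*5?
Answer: -707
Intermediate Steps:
y = 20
W(A) = 6
(-121 + y)*g(-9, W(-2)) = (-121 + 20)*7 = -101*7 = -707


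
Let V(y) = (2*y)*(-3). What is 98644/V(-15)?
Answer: 49322/45 ≈ 1096.0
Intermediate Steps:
V(y) = -6*y
98644/V(-15) = 98644/((-6*(-15))) = 98644/90 = 98644*(1/90) = 49322/45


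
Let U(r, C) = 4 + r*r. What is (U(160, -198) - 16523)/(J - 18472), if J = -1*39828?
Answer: -9081/58300 ≈ -0.15576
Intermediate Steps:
U(r, C) = 4 + r²
J = -39828
(U(160, -198) - 16523)/(J - 18472) = ((4 + 160²) - 16523)/(-39828 - 18472) = ((4 + 25600) - 16523)/(-58300) = (25604 - 16523)*(-1/58300) = 9081*(-1/58300) = -9081/58300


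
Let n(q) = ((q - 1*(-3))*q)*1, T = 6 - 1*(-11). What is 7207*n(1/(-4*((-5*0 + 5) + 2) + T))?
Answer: -230624/121 ≈ -1906.0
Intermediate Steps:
T = 17 (T = 6 + 11 = 17)
n(q) = q*(3 + q) (n(q) = ((q + 3)*q)*1 = ((3 + q)*q)*1 = (q*(3 + q))*1 = q*(3 + q))
7207*n(1/(-4*((-5*0 + 5) + 2) + T)) = 7207*((3 + 1/(-4*((-5*0 + 5) + 2) + 17))/(-4*((-5*0 + 5) + 2) + 17)) = 7207*((3 + 1/(-4*((0 + 5) + 2) + 17))/(-4*((0 + 5) + 2) + 17)) = 7207*((3 + 1/(-4*(5 + 2) + 17))/(-4*(5 + 2) + 17)) = 7207*((3 + 1/(-4*7 + 17))/(-4*7 + 17)) = 7207*((3 + 1/(-28 + 17))/(-28 + 17)) = 7207*((3 + 1/(-11))/(-11)) = 7207*(-(3 - 1/11)/11) = 7207*(-1/11*32/11) = 7207*(-32/121) = -230624/121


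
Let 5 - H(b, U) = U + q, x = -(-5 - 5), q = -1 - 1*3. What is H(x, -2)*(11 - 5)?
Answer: 66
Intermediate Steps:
q = -4 (q = -1 - 3 = -4)
x = 10 (x = -1*(-10) = 10)
H(b, U) = 9 - U (H(b, U) = 5 - (U - 4) = 5 - (-4 + U) = 5 + (4 - U) = 9 - U)
H(x, -2)*(11 - 5) = (9 - 1*(-2))*(11 - 5) = (9 + 2)*6 = 11*6 = 66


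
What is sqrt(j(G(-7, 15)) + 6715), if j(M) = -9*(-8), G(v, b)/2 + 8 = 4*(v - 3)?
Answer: sqrt(6787) ≈ 82.383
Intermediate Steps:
G(v, b) = -40 + 8*v (G(v, b) = -16 + 2*(4*(v - 3)) = -16 + 2*(4*(-3 + v)) = -16 + 2*(-12 + 4*v) = -16 + (-24 + 8*v) = -40 + 8*v)
j(M) = 72
sqrt(j(G(-7, 15)) + 6715) = sqrt(72 + 6715) = sqrt(6787)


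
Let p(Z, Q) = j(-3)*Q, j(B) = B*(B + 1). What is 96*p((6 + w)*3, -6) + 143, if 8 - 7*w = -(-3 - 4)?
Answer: -3313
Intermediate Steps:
w = ⅐ (w = 8/7 - (-1)*(-3 - 4)/7 = 8/7 - (-1)*(-7)/7 = 8/7 - ⅐*7 = 8/7 - 1 = ⅐ ≈ 0.14286)
j(B) = B*(1 + B)
p(Z, Q) = 6*Q (p(Z, Q) = (-3*(1 - 3))*Q = (-3*(-2))*Q = 6*Q)
96*p((6 + w)*3, -6) + 143 = 96*(6*(-6)) + 143 = 96*(-36) + 143 = -3456 + 143 = -3313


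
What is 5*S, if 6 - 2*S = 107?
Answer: -505/2 ≈ -252.50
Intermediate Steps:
S = -101/2 (S = 3 - ½*107 = 3 - 107/2 = -101/2 ≈ -50.500)
5*S = 5*(-101/2) = -505/2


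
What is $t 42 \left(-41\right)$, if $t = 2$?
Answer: $-3444$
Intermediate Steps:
$t 42 \left(-41\right) = 2 \cdot 42 \left(-41\right) = 84 \left(-41\right) = -3444$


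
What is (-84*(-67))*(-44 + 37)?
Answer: -39396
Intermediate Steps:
(-84*(-67))*(-44 + 37) = 5628*(-7) = -39396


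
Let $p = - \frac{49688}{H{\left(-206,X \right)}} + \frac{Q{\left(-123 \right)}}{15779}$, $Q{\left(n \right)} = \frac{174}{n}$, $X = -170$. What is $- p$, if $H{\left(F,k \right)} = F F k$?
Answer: $- \frac{3965835759}{583386947335} \approx -0.006798$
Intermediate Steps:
$H{\left(F,k \right)} = k F^{2}$ ($H{\left(F,k \right)} = F^{2} k = k F^{2}$)
$p = \frac{3965835759}{583386947335}$ ($p = - \frac{49688}{\left(-170\right) \left(-206\right)^{2}} + \frac{174 \frac{1}{-123}}{15779} = - \frac{49688}{\left(-170\right) 42436} + 174 \left(- \frac{1}{123}\right) \frac{1}{15779} = - \frac{49688}{-7214120} - \frac{58}{646939} = \left(-49688\right) \left(- \frac{1}{7214120}\right) - \frac{58}{646939} = \frac{6211}{901765} - \frac{58}{646939} = \frac{3965835759}{583386947335} \approx 0.006798$)
$- p = \left(-1\right) \frac{3965835759}{583386947335} = - \frac{3965835759}{583386947335}$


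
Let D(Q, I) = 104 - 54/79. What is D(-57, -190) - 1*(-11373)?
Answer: 906629/79 ≈ 11476.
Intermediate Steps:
D(Q, I) = 8162/79 (D(Q, I) = 104 - 54/79 = 8162/79)
D(-57, -190) - 1*(-11373) = 8162/79 - 1*(-11373) = 8162/79 + 11373 = 906629/79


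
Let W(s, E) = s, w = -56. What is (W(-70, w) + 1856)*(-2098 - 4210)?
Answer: -11266088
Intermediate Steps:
(W(-70, w) + 1856)*(-2098 - 4210) = (-70 + 1856)*(-2098 - 4210) = 1786*(-6308) = -11266088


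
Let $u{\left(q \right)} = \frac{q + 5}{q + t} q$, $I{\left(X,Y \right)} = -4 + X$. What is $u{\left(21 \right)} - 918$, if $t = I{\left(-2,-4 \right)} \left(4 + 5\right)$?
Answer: $- \frac{10280}{11} \approx -934.54$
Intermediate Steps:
$t = -54$ ($t = \left(-4 - 2\right) \left(4 + 5\right) = \left(-6\right) 9 = -54$)
$u{\left(q \right)} = \frac{q \left(5 + q\right)}{-54 + q}$ ($u{\left(q \right)} = \frac{q + 5}{q - 54} q = \frac{5 + q}{-54 + q} q = \frac{q \left(5 + q\right)}{-54 + q}$)
$u{\left(21 \right)} - 918 = \frac{21 \left(5 + 21\right)}{-54 + 21} - 918 = 21 \frac{1}{-33} \cdot 26 - 918 = 21 \left(- \frac{1}{33}\right) 26 - 918 = - \frac{182}{11} - 918 = - \frac{10280}{11}$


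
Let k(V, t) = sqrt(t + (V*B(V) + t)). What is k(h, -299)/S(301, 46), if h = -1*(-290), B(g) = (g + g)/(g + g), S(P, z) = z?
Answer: I*sqrt(77)/23 ≈ 0.38152*I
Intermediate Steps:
B(g) = 1 (B(g) = (2*g)/((2*g)) = (2*g)*(1/(2*g)) = 1)
h = 290
k(V, t) = sqrt(V + 2*t) (k(V, t) = sqrt(t + (V*1 + t)) = sqrt(t + (V + t)) = sqrt(V + 2*t))
k(h, -299)/S(301, 46) = sqrt(290 + 2*(-299))/46 = sqrt(290 - 598)*(1/46) = sqrt(-308)*(1/46) = (2*I*sqrt(77))*(1/46) = I*sqrt(77)/23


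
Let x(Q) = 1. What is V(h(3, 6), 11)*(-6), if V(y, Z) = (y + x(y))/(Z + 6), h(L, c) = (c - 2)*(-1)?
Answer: 18/17 ≈ 1.0588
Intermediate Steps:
h(L, c) = 2 - c (h(L, c) = (-2 + c)*(-1) = 2 - c)
V(y, Z) = (1 + y)/(6 + Z) (V(y, Z) = (y + 1)/(Z + 6) = (1 + y)/(6 + Z))
V(h(3, 6), 11)*(-6) = ((1 + (2 - 1*6))/(6 + 11))*(-6) = ((1 + (2 - 6))/17)*(-6) = ((1 - 4)/17)*(-6) = ((1/17)*(-3))*(-6) = -3/17*(-6) = 18/17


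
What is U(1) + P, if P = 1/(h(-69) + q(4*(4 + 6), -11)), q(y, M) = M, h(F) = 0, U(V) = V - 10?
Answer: -100/11 ≈ -9.0909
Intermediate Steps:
U(V) = -10 + V
P = -1/11 (P = 1/(0 - 11) = 1/(-11) = -1/11 ≈ -0.090909)
U(1) + P = (-10 + 1) - 1/11 = -9 - 1/11 = -100/11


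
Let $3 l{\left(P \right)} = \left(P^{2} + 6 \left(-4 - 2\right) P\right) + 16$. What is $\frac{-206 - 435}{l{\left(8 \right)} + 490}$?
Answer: $- \frac{1923}{1262} \approx -1.5238$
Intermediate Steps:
$l{\left(P \right)} = \frac{16}{3} - 12 P + \frac{P^{2}}{3}$ ($l{\left(P \right)} = \frac{\left(P^{2} + 6 \left(-4 - 2\right) P\right) + 16}{3} = \frac{\left(P^{2} + 6 \left(-6\right) P\right) + 16}{3} = \frac{\left(P^{2} - 36 P\right) + 16}{3} = \frac{16 + P^{2} - 36 P}{3} = \frac{16}{3} - 12 P + \frac{P^{2}}{3}$)
$\frac{-206 - 435}{l{\left(8 \right)} + 490} = \frac{-206 - 435}{\left(\frac{16}{3} - 96 + \frac{8^{2}}{3}\right) + 490} = - \frac{641}{\left(\frac{16}{3} - 96 + \frac{1}{3} \cdot 64\right) + 490} = - \frac{641}{\left(\frac{16}{3} - 96 + \frac{64}{3}\right) + 490} = - \frac{641}{- \frac{208}{3} + 490} = - \frac{641}{\frac{1262}{3}} = \left(-641\right) \frac{3}{1262} = - \frac{1923}{1262}$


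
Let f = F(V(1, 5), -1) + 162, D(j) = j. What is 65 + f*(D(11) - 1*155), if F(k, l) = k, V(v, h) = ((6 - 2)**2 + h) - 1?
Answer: -26143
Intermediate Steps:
V(v, h) = 15 + h (V(v, h) = (4**2 + h) - 1 = (16 + h) - 1 = 15 + h)
f = 182 (f = (15 + 5) + 162 = 20 + 162 = 182)
65 + f*(D(11) - 1*155) = 65 + 182*(11 - 1*155) = 65 + 182*(11 - 155) = 65 + 182*(-144) = 65 - 26208 = -26143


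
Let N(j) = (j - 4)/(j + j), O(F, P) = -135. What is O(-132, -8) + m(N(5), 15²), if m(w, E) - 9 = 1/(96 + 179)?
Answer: -34649/275 ≈ -126.00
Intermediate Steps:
N(j) = (-4 + j)/(2*j) (N(j) = (-4 + j)/((2*j)) = (-4 + j)*(1/(2*j)) = (-4 + j)/(2*j))
m(w, E) = 2476/275 (m(w, E) = 9 + 1/(96 + 179) = 9 + 1/275 = 2476/275)
O(-132, -8) + m(N(5), 15²) = -135 + 2476/275 = -34649/275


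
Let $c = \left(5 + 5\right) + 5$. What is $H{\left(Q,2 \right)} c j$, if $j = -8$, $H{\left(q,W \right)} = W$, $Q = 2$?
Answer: $-240$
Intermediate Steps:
$c = 15$ ($c = 10 + 5 = 15$)
$H{\left(Q,2 \right)} c j = 2 \cdot 15 \left(-8\right) = 30 \left(-8\right) = -240$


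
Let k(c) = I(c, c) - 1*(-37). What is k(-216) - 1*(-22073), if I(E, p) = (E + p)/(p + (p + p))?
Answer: 66332/3 ≈ 22111.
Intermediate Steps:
I(E, p) = (E + p)/(3*p) (I(E, p) = (E + p)/(p + 2*p) = (E + p)/((3*p)) = (E + p)*(1/(3*p)) = (E + p)/(3*p))
k(c) = 113/3 (k(c) = (c + c)/(3*c) - 1*(-37) = (2*c)/(3*c) + 37 = ⅔ + 37 = 113/3)
k(-216) - 1*(-22073) = 113/3 - 1*(-22073) = 113/3 + 22073 = 66332/3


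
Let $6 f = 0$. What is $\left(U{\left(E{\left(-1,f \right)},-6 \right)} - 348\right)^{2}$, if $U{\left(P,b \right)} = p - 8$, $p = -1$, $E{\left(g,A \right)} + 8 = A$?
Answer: $127449$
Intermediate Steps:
$f = 0$ ($f = \frac{1}{6} \cdot 0 = 0$)
$E{\left(g,A \right)} = -8 + A$
$U{\left(P,b \right)} = -9$ ($U{\left(P,b \right)} = -1 - 8 = -9$)
$\left(U{\left(E{\left(-1,f \right)},-6 \right)} - 348\right)^{2} = \left(-9 - 348\right)^{2} = \left(-357\right)^{2} = 127449$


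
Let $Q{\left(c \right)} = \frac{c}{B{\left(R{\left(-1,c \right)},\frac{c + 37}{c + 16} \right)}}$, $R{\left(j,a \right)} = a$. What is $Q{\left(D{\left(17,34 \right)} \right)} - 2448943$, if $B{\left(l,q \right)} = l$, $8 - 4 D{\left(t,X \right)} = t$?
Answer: $-2448942$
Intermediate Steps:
$D{\left(t,X \right)} = 2 - \frac{t}{4}$
$Q{\left(c \right)} = 1$ ($Q{\left(c \right)} = \frac{c}{c} = 1$)
$Q{\left(D{\left(17,34 \right)} \right)} - 2448943 = 1 - 2448943 = -2448942$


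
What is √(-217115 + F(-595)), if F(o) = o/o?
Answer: I*√217114 ≈ 465.96*I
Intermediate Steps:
F(o) = 1
√(-217115 + F(-595)) = √(-217115 + 1) = √(-217114) = I*√217114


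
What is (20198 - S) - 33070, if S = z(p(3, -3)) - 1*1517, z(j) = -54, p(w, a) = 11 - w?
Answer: -11301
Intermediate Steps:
S = -1571 (S = -54 - 1*1517 = -54 - 1517 = -1571)
(20198 - S) - 33070 = (20198 - 1*(-1571)) - 33070 = (20198 + 1571) - 33070 = 21769 - 33070 = -11301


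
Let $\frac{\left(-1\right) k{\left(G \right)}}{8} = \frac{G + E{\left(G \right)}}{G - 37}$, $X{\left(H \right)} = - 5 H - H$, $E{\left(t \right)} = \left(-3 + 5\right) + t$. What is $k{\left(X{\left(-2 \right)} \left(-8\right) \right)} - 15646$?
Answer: $- \frac{109602}{7} \approx -15657.0$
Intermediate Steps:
$E{\left(t \right)} = 2 + t$
$X{\left(H \right)} = - 6 H$
$k{\left(G \right)} = - \frac{8 \left(2 + 2 G\right)}{-37 + G}$ ($k{\left(G \right)} = - 8 \frac{G + \left(2 + G\right)}{G - 37} = - 8 \frac{2 + 2 G}{-37 + G} = - \frac{8 \left(2 + 2 G\right)}{-37 + G}$)
$k{\left(X{\left(-2 \right)} \left(-8\right) \right)} - 15646 = \frac{16 \left(-1 - \left(-6\right) \left(-2\right) \left(-8\right)\right)}{-37 + \left(-6\right) \left(-2\right) \left(-8\right)} - 15646 = \frac{16 \left(-1 - 12 \left(-8\right)\right)}{-37 + 12 \left(-8\right)} - 15646 = \frac{16 \left(-1 - -96\right)}{-37 - 96} - 15646 = \frac{16 \left(-1 + 96\right)}{-133} - 15646 = 16 \left(- \frac{1}{133}\right) 95 - 15646 = - \frac{80}{7} - 15646 = - \frac{109602}{7}$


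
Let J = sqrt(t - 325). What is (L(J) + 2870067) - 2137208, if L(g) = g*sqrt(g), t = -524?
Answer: 732859 + (-849)**(3/4) ≈ 7.3275e+5 + 111.22*I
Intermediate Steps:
J = I*sqrt(849) (J = sqrt(-524 - 325) = sqrt(-849) = I*sqrt(849) ≈ 29.138*I)
L(g) = g**(3/2)
(L(J) + 2870067) - 2137208 = ((I*sqrt(849))**(3/2) + 2870067) - 2137208 = (849**(3/4)*I**(3/2) + 2870067) - 2137208 = (2870067 + 849**(3/4)*I**(3/2)) - 2137208 = 732859 + 849**(3/4)*I**(3/2)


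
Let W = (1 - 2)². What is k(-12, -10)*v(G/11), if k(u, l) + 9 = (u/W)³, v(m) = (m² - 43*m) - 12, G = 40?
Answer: 32606964/121 ≈ 2.6948e+5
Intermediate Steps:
W = 1 (W = (-1)² = 1)
v(m) = -12 + m² - 43*m
k(u, l) = -9 + u³ (k(u, l) = -9 + (u/1)³ = -9 + (u*1)³ = -9 + u³)
k(-12, -10)*v(G/11) = (-9 + (-12)³)*(-12 + (40/11)² - 1720/11) = (-9 - 1728)*(-12 + (40*(1/11))² - 1720/11) = -1737*(-12 + (40/11)² - 43*40/11) = -1737*(-12 + 1600/121 - 1720/11) = -1737*(-18772/121) = 32606964/121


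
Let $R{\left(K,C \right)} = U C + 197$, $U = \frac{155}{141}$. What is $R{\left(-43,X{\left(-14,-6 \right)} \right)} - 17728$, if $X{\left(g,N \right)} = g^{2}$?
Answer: $- \frac{2441491}{141} \approx -17316.0$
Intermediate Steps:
$U = \frac{155}{141}$ ($U = 155 \cdot \frac{1}{141} = \frac{155}{141} \approx 1.0993$)
$R{\left(K,C \right)} = 197 + \frac{155 C}{141}$ ($R{\left(K,C \right)} = \frac{155 C}{141} + 197 = 197 + \frac{155 C}{141}$)
$R{\left(-43,X{\left(-14,-6 \right)} \right)} - 17728 = \left(197 + \frac{155 \left(-14\right)^{2}}{141}\right) - 17728 = \left(197 + \frac{155}{141} \cdot 196\right) - 17728 = \left(197 + \frac{30380}{141}\right) - 17728 = \frac{58157}{141} - 17728 = - \frac{2441491}{141}$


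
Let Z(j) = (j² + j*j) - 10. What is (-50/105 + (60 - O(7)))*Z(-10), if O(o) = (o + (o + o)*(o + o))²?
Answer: -164186410/21 ≈ -7.8184e+6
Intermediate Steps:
Z(j) = -10 + 2*j² (Z(j) = (j² + j²) - 10 = 2*j² - 10 = -10 + 2*j²)
O(o) = (o + 4*o²)² (O(o) = (o + (2*o)*(2*o))² = (o + 4*o²)²)
(-50/105 + (60 - O(7)))*Z(-10) = (-50/105 + (60 - 7²*(1 + 4*7)²))*(-10 + 2*(-10)²) = (-50*1/105 + (60 - 49*(1 + 28)²))*(-10 + 2*100) = (-10/21 + (60 - 49*29²))*(-10 + 200) = (-10/21 + (60 - 49*841))*190 = (-10/21 + (60 - 1*41209))*190 = (-10/21 + (60 - 41209))*190 = (-10/21 - 41149)*190 = -864139/21*190 = -164186410/21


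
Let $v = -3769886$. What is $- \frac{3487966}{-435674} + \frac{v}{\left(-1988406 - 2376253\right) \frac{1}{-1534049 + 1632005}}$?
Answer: $\frac{80451102527243189}{950784222583} \approx 84616.0$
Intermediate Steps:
$- \frac{3487966}{-435674} + \frac{v}{\left(-1988406 - 2376253\right) \frac{1}{-1534049 + 1632005}} = - \frac{3487966}{-435674} - \frac{3769886}{\left(-1988406 - 2376253\right) \frac{1}{-1534049 + 1632005}} = \left(-3487966\right) \left(- \frac{1}{435674}\right) - \frac{3769886}{\left(-4364659\right) \frac{1}{97956}} = \frac{1743983}{217837} - \frac{3769886}{\left(-4364659\right) \frac{1}{97956}} = \frac{1743983}{217837} - \frac{3769886}{- \frac{4364659}{97956}} = \frac{1743983}{217837} - - \frac{369282953016}{4364659} = \frac{1743983}{217837} + \frac{369282953016}{4364659} = \frac{80451102527243189}{950784222583}$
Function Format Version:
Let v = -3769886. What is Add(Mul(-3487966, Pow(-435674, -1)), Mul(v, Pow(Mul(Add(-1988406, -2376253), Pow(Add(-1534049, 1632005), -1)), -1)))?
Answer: Rational(80451102527243189, 950784222583) ≈ 84616.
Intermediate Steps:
Add(Mul(-3487966, Pow(-435674, -1)), Mul(v, Pow(Mul(Add(-1988406, -2376253), Pow(Add(-1534049, 1632005), -1)), -1))) = Add(Mul(-3487966, Pow(-435674, -1)), Mul(-3769886, Pow(Mul(Add(-1988406, -2376253), Pow(Add(-1534049, 1632005), -1)), -1))) = Add(Mul(-3487966, Rational(-1, 435674)), Mul(-3769886, Pow(Mul(-4364659, Pow(97956, -1)), -1))) = Add(Rational(1743983, 217837), Mul(-3769886, Pow(Mul(-4364659, Rational(1, 97956)), -1))) = Add(Rational(1743983, 217837), Mul(-3769886, Pow(Rational(-4364659, 97956), -1))) = Add(Rational(1743983, 217837), Mul(-3769886, Rational(-97956, 4364659))) = Add(Rational(1743983, 217837), Rational(369282953016, 4364659)) = Rational(80451102527243189, 950784222583)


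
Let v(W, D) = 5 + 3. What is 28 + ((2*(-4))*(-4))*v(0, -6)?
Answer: 284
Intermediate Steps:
v(W, D) = 8
28 + ((2*(-4))*(-4))*v(0, -6) = 28 + ((2*(-4))*(-4))*8 = 28 - 8*(-4)*8 = 28 + 32*8 = 28 + 256 = 284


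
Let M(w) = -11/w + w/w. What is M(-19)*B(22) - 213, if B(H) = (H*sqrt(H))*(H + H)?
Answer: -213 + 29040*sqrt(22)/19 ≈ 6955.9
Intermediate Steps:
M(w) = 1 - 11/w (M(w) = -11/w + 1 = 1 - 11/w)
B(H) = 2*H**(5/2) (B(H) = H**(3/2)*(2*H) = 2*H**(5/2))
M(-19)*B(22) - 213 = ((-11 - 19)/(-19))*(2*22**(5/2)) - 213 = (-1/19*(-30))*(2*(484*sqrt(22))) - 213 = 30*(968*sqrt(22))/19 - 213 = 29040*sqrt(22)/19 - 213 = -213 + 29040*sqrt(22)/19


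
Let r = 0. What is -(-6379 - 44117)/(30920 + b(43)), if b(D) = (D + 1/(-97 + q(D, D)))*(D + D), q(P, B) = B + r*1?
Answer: 1363392/934643 ≈ 1.4587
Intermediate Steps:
q(P, B) = B (q(P, B) = B + 0*1 = B + 0 = B)
b(D) = 2*D*(D + 1/(-97 + D)) (b(D) = (D + 1/(-97 + D))*(D + D) = (D + 1/(-97 + D))*(2*D) = 2*D*(D + 1/(-97 + D)))
-(-6379 - 44117)/(30920 + b(43)) = -(-6379 - 44117)/(30920 + 2*43*(1 + 43² - 97*43)/(-97 + 43)) = -(-50496)/(30920 + 2*43*(1 + 1849 - 4171)/(-54)) = -(-50496)/(30920 + 2*43*(-1/54)*(-2321)) = -(-50496)/(30920 + 99803/27) = -(-50496)/934643/27 = -(-50496)*27/934643 = -1*(-1363392/934643) = 1363392/934643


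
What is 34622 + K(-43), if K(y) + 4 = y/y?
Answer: 34619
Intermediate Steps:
K(y) = -3 (K(y) = -4 + y/y = -4 + 1 = -3)
34622 + K(-43) = 34622 - 3 = 34619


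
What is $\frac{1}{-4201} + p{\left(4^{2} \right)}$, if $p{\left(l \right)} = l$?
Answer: $\frac{67215}{4201} \approx 16.0$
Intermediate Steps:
$\frac{1}{-4201} + p{\left(4^{2} \right)} = \frac{1}{-4201} + 4^{2} = - \frac{1}{4201} + 16 = \frac{67215}{4201}$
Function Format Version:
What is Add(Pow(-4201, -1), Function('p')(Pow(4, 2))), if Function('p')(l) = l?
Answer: Rational(67215, 4201) ≈ 16.000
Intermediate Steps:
Add(Pow(-4201, -1), Function('p')(Pow(4, 2))) = Add(Pow(-4201, -1), Pow(4, 2)) = Add(Rational(-1, 4201), 16) = Rational(67215, 4201)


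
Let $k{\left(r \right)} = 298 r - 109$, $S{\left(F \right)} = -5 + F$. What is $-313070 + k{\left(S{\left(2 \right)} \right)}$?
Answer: $-314073$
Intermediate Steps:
$k{\left(r \right)} = -109 + 298 r$
$-313070 + k{\left(S{\left(2 \right)} \right)} = -313070 + \left(-109 + 298 \left(-5 + 2\right)\right) = -313070 + \left(-109 + 298 \left(-3\right)\right) = -313070 - 1003 = -314073$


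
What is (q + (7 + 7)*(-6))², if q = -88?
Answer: 29584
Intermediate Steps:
(q + (7 + 7)*(-6))² = (-88 + (7 + 7)*(-6))² = (-88 + 14*(-6))² = (-88 - 84)² = (-172)² = 29584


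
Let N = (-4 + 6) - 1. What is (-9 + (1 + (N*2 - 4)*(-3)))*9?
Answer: -18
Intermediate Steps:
N = 1 (N = 2 - 1 = 1)
(-9 + (1 + (N*2 - 4)*(-3)))*9 = (-9 + (1 + (1*2 - 4)*(-3)))*9 = (-9 + (1 + (2 - 4)*(-3)))*9 = (-9 + (1 - 2*(-3)))*9 = (-9 + (1 + 6))*9 = (-9 + 7)*9 = -2*9 = -18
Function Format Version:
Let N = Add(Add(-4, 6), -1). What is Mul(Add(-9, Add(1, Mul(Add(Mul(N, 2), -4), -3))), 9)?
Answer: -18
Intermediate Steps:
N = 1 (N = Add(2, -1) = 1)
Mul(Add(-9, Add(1, Mul(Add(Mul(N, 2), -4), -3))), 9) = Mul(Add(-9, Add(1, Mul(Add(Mul(1, 2), -4), -3))), 9) = Mul(Add(-9, Add(1, Mul(Add(2, -4), -3))), 9) = Mul(Add(-9, Add(1, Mul(-2, -3))), 9) = Mul(Add(-9, Add(1, 6)), 9) = Mul(Add(-9, 7), 9) = Mul(-2, 9) = -18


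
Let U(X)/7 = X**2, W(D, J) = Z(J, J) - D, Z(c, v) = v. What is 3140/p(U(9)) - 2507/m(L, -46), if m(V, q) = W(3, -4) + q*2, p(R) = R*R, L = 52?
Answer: 89587087/3536379 ≈ 25.333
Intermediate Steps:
W(D, J) = J - D
U(X) = 7*X**2
p(R) = R**2
m(V, q) = -7 + 2*q (m(V, q) = (-4 - 1*3) + q*2 = (-4 - 3) + 2*q = -7 + 2*q)
3140/p(U(9)) - 2507/m(L, -46) = 3140/((7*9**2)**2) - 2507/(-7 + 2*(-46)) = 3140/((7*81)**2) - 2507/(-7 - 92) = 3140/(567**2) - 2507/(-99) = 3140/321489 - 2507*(-1/99) = 3140*(1/321489) + 2507/99 = 3140/321489 + 2507/99 = 89587087/3536379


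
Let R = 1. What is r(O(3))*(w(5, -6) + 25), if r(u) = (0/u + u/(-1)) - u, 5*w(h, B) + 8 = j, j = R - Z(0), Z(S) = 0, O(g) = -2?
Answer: 472/5 ≈ 94.400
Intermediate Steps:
j = 1 (j = 1 - 1*0 = 1 + 0 = 1)
w(h, B) = -7/5 (w(h, B) = -8/5 + (⅕)*1 = -8/5 + ⅕ = -7/5)
r(u) = -2*u (r(u) = (0 + u*(-1)) - u = (0 - u) - u = -u - u = -2*u)
r(O(3))*(w(5, -6) + 25) = (-2*(-2))*(-7/5 + 25) = 4*(118/5) = 472/5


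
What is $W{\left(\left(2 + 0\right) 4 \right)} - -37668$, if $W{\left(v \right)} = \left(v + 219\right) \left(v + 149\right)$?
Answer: $73307$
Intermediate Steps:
$W{\left(v \right)} = \left(149 + v\right) \left(219 + v\right)$ ($W{\left(v \right)} = \left(219 + v\right) \left(149 + v\right) = \left(149 + v\right) \left(219 + v\right)$)
$W{\left(\left(2 + 0\right) 4 \right)} - -37668 = \left(32631 + \left(\left(2 + 0\right) 4\right)^{2} + 368 \left(2 + 0\right) 4\right) - -37668 = \left(32631 + \left(2 \cdot 4\right)^{2} + 368 \cdot 2 \cdot 4\right) + 37668 = \left(32631 + 8^{2} + 368 \cdot 8\right) + 37668 = \left(32631 + 64 + 2944\right) + 37668 = 35639 + 37668 = 73307$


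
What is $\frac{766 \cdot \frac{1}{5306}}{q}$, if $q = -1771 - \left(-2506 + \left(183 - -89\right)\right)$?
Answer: $\frac{383}{1228339} \approx 0.0003118$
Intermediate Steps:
$q = 463$ ($q = -1771 - \left(-2506 + \left(183 + 89\right)\right) = -1771 - \left(-2506 + 272\right) = -1771 - -2234 = -1771 + 2234 = 463$)
$\frac{766 \cdot \frac{1}{5306}}{q} = \frac{766 \cdot \frac{1}{5306}}{463} = 766 \cdot \frac{1}{5306} \cdot \frac{1}{463} = \frac{383}{2653} \cdot \frac{1}{463} = \frac{383}{1228339}$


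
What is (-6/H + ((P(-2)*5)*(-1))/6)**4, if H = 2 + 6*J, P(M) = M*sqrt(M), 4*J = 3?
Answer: 7374916/2313441 + 572320*I*sqrt(2)/19773 ≈ 3.1879 + 40.934*I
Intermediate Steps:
J = 3/4 (J = (1/4)*3 = 3/4 ≈ 0.75000)
P(M) = M**(3/2)
H = 13/2 (H = 2 + 6*(3/4) = 2 + 9/2 = 13/2 ≈ 6.5000)
(-6/H + ((P(-2)*5)*(-1))/6)**4 = (-6/13/2 + (((-2)**(3/2)*5)*(-1))/6)**4 = (-6*2/13 + ((-2*I*sqrt(2)*5)*(-1))*(1/6))**4 = (-12/13 + (-10*I*sqrt(2)*(-1))*(1/6))**4 = (-12/13 + (10*I*sqrt(2))*(1/6))**4 = (-12/13 + 5*I*sqrt(2)/3)**4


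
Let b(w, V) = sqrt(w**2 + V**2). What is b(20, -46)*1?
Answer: 2*sqrt(629) ≈ 50.160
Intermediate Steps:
b(w, V) = sqrt(V**2 + w**2)
b(20, -46)*1 = sqrt((-46)**2 + 20**2)*1 = sqrt(2116 + 400)*1 = sqrt(2516)*1 = (2*sqrt(629))*1 = 2*sqrt(629)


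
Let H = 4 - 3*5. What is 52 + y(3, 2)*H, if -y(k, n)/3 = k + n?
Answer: 217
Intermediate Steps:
y(k, n) = -3*k - 3*n (y(k, n) = -3*(k + n) = -3*k - 3*n)
H = -11 (H = 4 - 15 = -11)
52 + y(3, 2)*H = 52 + (-3*3 - 3*2)*(-11) = 52 + (-9 - 6)*(-11) = 52 - 15*(-11) = 52 + 165 = 217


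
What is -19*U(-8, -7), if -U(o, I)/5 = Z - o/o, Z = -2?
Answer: -285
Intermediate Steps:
U(o, I) = 15 (U(o, I) = -5*(-2 - o/o) = -5*(-2 - 1*1) = -5*(-2 - 1) = -5*(-3) = 15)
-19*U(-8, -7) = -19*15 = -285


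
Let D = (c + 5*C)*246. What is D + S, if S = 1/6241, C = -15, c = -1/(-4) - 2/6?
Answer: -230548779/12482 ≈ -18471.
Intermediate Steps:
c = -1/12 (c = -1*(-¼) - 2*⅙ = ¼ - ⅓ = -1/12 ≈ -0.083333)
S = 1/6241 ≈ 0.00016023
D = -36941/2 (D = (-1/12 + 5*(-15))*246 = (-1/12 - 75)*246 = -901/12*246 = -36941/2 ≈ -18471.)
D + S = -36941/2 + 1/6241 = -230548779/12482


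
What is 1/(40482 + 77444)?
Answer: 1/117926 ≈ 8.4799e-6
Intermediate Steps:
1/(40482 + 77444) = 1/117926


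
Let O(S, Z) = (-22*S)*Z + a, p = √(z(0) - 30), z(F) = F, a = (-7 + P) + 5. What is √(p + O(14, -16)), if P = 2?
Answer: √(4928 + I*√30) ≈ 70.2 + 0.039*I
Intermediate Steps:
a = 0 (a = (-7 + 2) + 5 = -5 + 5 = 0)
p = I*√30 (p = √(0 - 30) = √(-30) = I*√30 ≈ 5.4772*I)
O(S, Z) = -22*S*Z (O(S, Z) = (-22*S)*Z + 0 = -22*S*Z + 0 = -22*S*Z)
√(p + O(14, -16)) = √(I*√30 - 22*14*(-16)) = √(I*√30 + 4928) = √(4928 + I*√30)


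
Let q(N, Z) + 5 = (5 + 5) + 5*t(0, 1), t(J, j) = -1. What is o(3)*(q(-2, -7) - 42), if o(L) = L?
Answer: -126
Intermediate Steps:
q(N, Z) = 0 (q(N, Z) = -5 + ((5 + 5) + 5*(-1)) = -5 + (10 - 5) = -5 + 5 = 0)
o(3)*(q(-2, -7) - 42) = 3*(0 - 42) = 3*(-42) = -126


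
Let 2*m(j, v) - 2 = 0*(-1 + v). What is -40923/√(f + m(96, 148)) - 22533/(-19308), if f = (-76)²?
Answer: 7511/6436 - 40923*√5777/5777 ≈ -537.25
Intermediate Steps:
f = 5776
m(j, v) = 1 (m(j, v) = 1 + (0*(-1 + v))/2 = 1 + (½)*0 = 1 + 0 = 1)
-40923/√(f + m(96, 148)) - 22533/(-19308) = -40923/√(5776 + 1) - 22533/(-19308) = -40923*√5777/5777 - 22533*(-1/19308) = -40923*√5777/5777 + 7511/6436 = 7511/6436 - 40923*√5777/5777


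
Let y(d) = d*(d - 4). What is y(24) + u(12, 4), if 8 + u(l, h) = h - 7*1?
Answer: 469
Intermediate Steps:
y(d) = d*(-4 + d)
u(l, h) = -15 + h (u(l, h) = -8 + (h - 7*1) = -8 + (h - 7) = -8 + (-7 + h) = -15 + h)
y(24) + u(12, 4) = 24*(-4 + 24) + (-15 + 4) = 24*20 - 11 = 480 - 11 = 469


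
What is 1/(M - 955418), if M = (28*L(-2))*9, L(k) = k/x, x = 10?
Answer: -5/4777342 ≈ -1.0466e-6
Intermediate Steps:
L(k) = k/10
M = -252/5 (M = (28*((⅒)*(-2)))*9 = (28*(-⅕))*9 = -28/5*9 = -252/5 ≈ -50.400)
1/(M - 955418) = 1/(-252/5 - 955418) = 1/(-4777342/5) = -5/4777342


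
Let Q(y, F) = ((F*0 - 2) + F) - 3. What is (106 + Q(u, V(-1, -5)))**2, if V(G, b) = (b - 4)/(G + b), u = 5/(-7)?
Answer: 42025/4 ≈ 10506.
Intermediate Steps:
u = -5/7 (u = 5*(-1/7) = -5/7 ≈ -0.71429)
V(G, b) = (-4 + b)/(G + b)
Q(y, F) = -5 + F (Q(y, F) = ((0 - 2) + F) - 3 = (-2 + F) - 3 = -5 + F)
(106 + Q(u, V(-1, -5)))**2 = (106 + (-5 + (-4 - 5)/(-1 - 5)))**2 = (106 + (-5 - 9/(-6)))**2 = (106 + (-5 - 1/6*(-9)))**2 = (106 + (-5 + 3/2))**2 = (106 - 7/2)**2 = (205/2)**2 = 42025/4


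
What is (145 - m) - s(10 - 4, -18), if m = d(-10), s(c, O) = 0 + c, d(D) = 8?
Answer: 131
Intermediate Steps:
s(c, O) = c
m = 8
(145 - m) - s(10 - 4, -18) = (145 - 1*8) - (10 - 4) = (145 - 8) - 1*6 = 137 - 6 = 131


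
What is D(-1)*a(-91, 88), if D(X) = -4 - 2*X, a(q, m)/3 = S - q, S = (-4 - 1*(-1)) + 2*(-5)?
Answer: -468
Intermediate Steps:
S = -13 (S = (-4 + 1) - 10 = -3 - 10 = -13)
a(q, m) = -39 - 3*q (a(q, m) = 3*(-13 - q) = -39 - 3*q)
D(-1)*a(-91, 88) = (-4 - 2*(-1))*(-39 - 3*(-91)) = (-4 + 2)*(-39 + 273) = -2*234 = -468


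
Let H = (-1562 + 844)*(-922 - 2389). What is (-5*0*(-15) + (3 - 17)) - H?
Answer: -2377312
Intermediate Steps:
H = 2377298 (H = -718*(-3311) = 2377298)
(-5*0*(-15) + (3 - 17)) - H = (-5*0*(-15) + (3 - 17)) - 1*2377298 = (0*(-15) - 14) - 2377298 = (0 - 14) - 2377298 = -14 - 2377298 = -2377312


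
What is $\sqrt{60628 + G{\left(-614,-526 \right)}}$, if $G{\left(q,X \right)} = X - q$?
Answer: $2 \sqrt{15179} \approx 246.41$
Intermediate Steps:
$\sqrt{60628 + G{\left(-614,-526 \right)}} = \sqrt{60628 - -88} = \sqrt{60628 + \left(-526 + 614\right)} = \sqrt{60628 + 88} = \sqrt{60716} = 2 \sqrt{15179}$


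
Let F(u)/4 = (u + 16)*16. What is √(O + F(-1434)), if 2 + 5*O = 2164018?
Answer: 4*√534455/5 ≈ 584.85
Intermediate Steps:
F(u) = 1024 + 64*u (F(u) = 4*((u + 16)*16) = 4*((16 + u)*16) = 4*(256 + 16*u) = 1024 + 64*u)
O = 2164016/5 (O = -⅖ + (⅕)*2164018 = -⅖ + 2164018/5 = 2164016/5 ≈ 4.3280e+5)
√(O + F(-1434)) = √(2164016/5 + (1024 + 64*(-1434))) = √(2164016/5 + (1024 - 91776)) = √(2164016/5 - 90752) = √(1710256/5) = 4*√534455/5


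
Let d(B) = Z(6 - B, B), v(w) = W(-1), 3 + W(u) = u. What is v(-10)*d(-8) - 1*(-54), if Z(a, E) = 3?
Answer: 42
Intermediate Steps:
W(u) = -3 + u
v(w) = -4 (v(w) = -3 - 1 = -4)
d(B) = 3
v(-10)*d(-8) - 1*(-54) = -4*3 - 1*(-54) = -12 + 54 = 42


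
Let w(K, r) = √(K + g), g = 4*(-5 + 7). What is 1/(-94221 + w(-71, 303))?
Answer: -10469/986399656 - I*√7/2959198968 ≈ -1.0613e-5 - 8.9408e-10*I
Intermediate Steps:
g = 8 (g = 4*2 = 8)
w(K, r) = √(8 + K) (w(K, r) = √(K + 8) = √(8 + K))
1/(-94221 + w(-71, 303)) = 1/(-94221 + √(8 - 71)) = 1/(-94221 + √(-63)) = 1/(-94221 + 3*I*√7)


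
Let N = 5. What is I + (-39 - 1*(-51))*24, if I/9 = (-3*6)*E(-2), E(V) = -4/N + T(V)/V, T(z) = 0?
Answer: 2088/5 ≈ 417.60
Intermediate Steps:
E(V) = -⅘ (E(V) = -4/5 + 0/V = -4*⅕ + 0 = -⅘ + 0 = -⅘)
I = 648/5 (I = 9*(-3*6*(-⅘)) = 9*(-18*(-⅘)) = 9*(72/5) = 648/5 ≈ 129.60)
I + (-39 - 1*(-51))*24 = 648/5 + (-39 - 1*(-51))*24 = 648/5 + (-39 + 51)*24 = 648/5 + 12*24 = 648/5 + 288 = 2088/5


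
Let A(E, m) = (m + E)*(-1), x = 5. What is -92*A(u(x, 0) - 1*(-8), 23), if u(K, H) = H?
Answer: 2852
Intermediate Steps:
A(E, m) = -E - m (A(E, m) = (E + m)*(-1) = -E - m)
-92*A(u(x, 0) - 1*(-8), 23) = -92*(-(0 - 1*(-8)) - 1*23) = -92*(-(0 + 8) - 23) = -92*(-1*8 - 23) = -92*(-8 - 23) = -92*(-31) = 2852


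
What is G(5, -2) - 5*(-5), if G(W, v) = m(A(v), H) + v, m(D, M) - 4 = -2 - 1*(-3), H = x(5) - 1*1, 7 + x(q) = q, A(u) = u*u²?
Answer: 28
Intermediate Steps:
A(u) = u³
x(q) = -7 + q
H = -3 (H = (-7 + 5) - 1*1 = -2 - 1 = -3)
m(D, M) = 5 (m(D, M) = 4 + (-2 - 1*(-3)) = 4 + (-2 + 3) = 4 + 1 = 5)
G(W, v) = 5 + v
G(5, -2) - 5*(-5) = (5 - 2) - 5*(-5) = 3 + 25 = 28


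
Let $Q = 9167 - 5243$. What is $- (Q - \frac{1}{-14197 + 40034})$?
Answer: $- \frac{101384387}{25837} \approx -3924.0$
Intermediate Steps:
$Q = 3924$
$- (Q - \frac{1}{-14197 + 40034}) = - (3924 - \frac{1}{-14197 + 40034}) = - (3924 - \frac{1}{25837}) = \left(-1\right) \frac{101384387}{25837} = - \frac{101384387}{25837}$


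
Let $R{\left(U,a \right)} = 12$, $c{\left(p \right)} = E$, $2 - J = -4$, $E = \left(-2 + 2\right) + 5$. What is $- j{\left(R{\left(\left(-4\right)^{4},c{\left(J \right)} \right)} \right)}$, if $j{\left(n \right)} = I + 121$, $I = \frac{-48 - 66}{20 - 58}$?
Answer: $-124$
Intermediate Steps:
$I = 3$ ($I = - \frac{114}{-38} = \left(-114\right) \left(- \frac{1}{38}\right) = 3$)
$E = 5$ ($E = 0 + 5 = 5$)
$J = 6$ ($J = 2 - -4 = 2 + 4 = 6$)
$c{\left(p \right)} = 5$
$j{\left(n \right)} = 124$ ($j{\left(n \right)} = 3 + 121 = 124$)
$- j{\left(R{\left(\left(-4\right)^{4},c{\left(J \right)} \right)} \right)} = \left(-1\right) 124 = -124$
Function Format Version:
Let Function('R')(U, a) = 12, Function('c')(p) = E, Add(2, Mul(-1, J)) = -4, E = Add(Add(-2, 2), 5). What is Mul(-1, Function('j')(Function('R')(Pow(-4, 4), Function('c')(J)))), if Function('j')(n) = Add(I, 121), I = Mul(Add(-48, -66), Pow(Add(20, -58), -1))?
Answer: -124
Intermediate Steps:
I = 3 (I = Mul(-114, Pow(-38, -1)) = Mul(-114, Rational(-1, 38)) = 3)
E = 5 (E = Add(0, 5) = 5)
J = 6 (J = Add(2, Mul(-1, -4)) = Add(2, 4) = 6)
Function('c')(p) = 5
Function('j')(n) = 124 (Function('j')(n) = Add(3, 121) = 124)
Mul(-1, Function('j')(Function('R')(Pow(-4, 4), Function('c')(J)))) = Mul(-1, 124) = -124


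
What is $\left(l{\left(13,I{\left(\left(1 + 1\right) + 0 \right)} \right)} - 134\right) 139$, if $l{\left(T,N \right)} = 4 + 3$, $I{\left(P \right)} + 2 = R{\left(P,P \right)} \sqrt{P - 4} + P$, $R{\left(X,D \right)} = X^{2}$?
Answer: $-17653$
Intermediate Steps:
$I{\left(P \right)} = -2 + P + P^{2} \sqrt{-4 + P}$ ($I{\left(P \right)} = -2 + \left(P^{2} \sqrt{P - 4} + P\right) = -2 + \left(P^{2} \sqrt{-4 + P} + P\right) = -2 + \left(P + P^{2} \sqrt{-4 + P}\right) = -2 + P + P^{2} \sqrt{-4 + P}$)
$l{\left(T,N \right)} = 7$
$\left(l{\left(13,I{\left(\left(1 + 1\right) + 0 \right)} \right)} - 134\right) 139 = \left(7 - 134\right) 139 = \left(-127\right) 139 = -17653$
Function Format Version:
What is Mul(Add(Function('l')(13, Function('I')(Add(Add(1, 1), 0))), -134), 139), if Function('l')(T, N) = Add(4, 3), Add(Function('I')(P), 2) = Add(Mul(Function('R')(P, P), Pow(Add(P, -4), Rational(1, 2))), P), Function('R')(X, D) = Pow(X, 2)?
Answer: -17653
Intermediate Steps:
Function('I')(P) = Add(-2, P, Mul(Pow(P, 2), Pow(Add(-4, P), Rational(1, 2)))) (Function('I')(P) = Add(-2, Add(Mul(Pow(P, 2), Pow(Add(P, -4), Rational(1, 2))), P)) = Add(-2, Add(Mul(Pow(P, 2), Pow(Add(-4, P), Rational(1, 2))), P)) = Add(-2, Add(P, Mul(Pow(P, 2), Pow(Add(-4, P), Rational(1, 2))))) = Add(-2, P, Mul(Pow(P, 2), Pow(Add(-4, P), Rational(1, 2)))))
Function('l')(T, N) = 7
Mul(Add(Function('l')(13, Function('I')(Add(Add(1, 1), 0))), -134), 139) = Mul(Add(7, -134), 139) = Mul(-127, 139) = -17653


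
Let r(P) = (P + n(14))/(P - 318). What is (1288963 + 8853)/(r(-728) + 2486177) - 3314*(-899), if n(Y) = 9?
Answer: 7747759316406782/2600541861 ≈ 2.9793e+6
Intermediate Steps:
r(P) = (9 + P)/(-318 + P) (r(P) = (P + 9)/(P - 318) = (9 + P)/(-318 + P))
(1288963 + 8853)/(r(-728) + 2486177) - 3314*(-899) = (1288963 + 8853)/((9 - 728)/(-318 - 728) + 2486177) - 3314*(-899) = 1297816/(-719/(-1046) + 2486177) - 1*(-2979286) = 1297816/(-1/1046*(-719) + 2486177) + 2979286 = 1297816/(719/1046 + 2486177) + 2979286 = 1297816/(2600541861/1046) + 2979286 = 1297816*(1046/2600541861) + 2979286 = 1357515536/2600541861 + 2979286 = 7747759316406782/2600541861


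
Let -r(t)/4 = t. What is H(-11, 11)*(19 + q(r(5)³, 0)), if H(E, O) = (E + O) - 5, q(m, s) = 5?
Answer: -120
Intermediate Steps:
r(t) = -4*t
H(E, O) = -5 + E + O
H(-11, 11)*(19 + q(r(5)³, 0)) = (-5 - 11 + 11)*(19 + 5) = -5*24 = -120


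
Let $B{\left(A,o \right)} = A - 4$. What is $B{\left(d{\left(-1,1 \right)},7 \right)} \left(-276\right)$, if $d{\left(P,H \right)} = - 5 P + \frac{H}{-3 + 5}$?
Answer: $-414$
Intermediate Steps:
$d{\left(P,H \right)} = \frac{H}{2} - 5 P$ ($d{\left(P,H \right)} = - 5 P + \frac{H}{2} = \frac{H}{2} - 5 P$)
$B{\left(A,o \right)} = -4 + A$
$B{\left(d{\left(-1,1 \right)},7 \right)} \left(-276\right) = \left(-4 + \left(\frac{1}{2} \cdot 1 - -5\right)\right) \left(-276\right) = \left(-4 + \left(\frac{1}{2} + 5\right)\right) \left(-276\right) = \left(-4 + \frac{11}{2}\right) \left(-276\right) = \frac{3}{2} \left(-276\right) = -414$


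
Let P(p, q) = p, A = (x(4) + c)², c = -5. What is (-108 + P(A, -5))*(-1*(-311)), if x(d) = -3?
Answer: -13684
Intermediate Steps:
A = 64 (A = (-3 - 5)² = (-8)² = 64)
(-108 + P(A, -5))*(-1*(-311)) = (-108 + 64)*(-1*(-311)) = -44*311 = -13684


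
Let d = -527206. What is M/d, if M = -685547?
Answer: 685547/527206 ≈ 1.3003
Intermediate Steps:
M/d = -685547/(-527206) = -685547*(-1/527206) = 685547/527206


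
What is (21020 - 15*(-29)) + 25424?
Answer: 46879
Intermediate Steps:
(21020 - 15*(-29)) + 25424 = (21020 + 435) + 25424 = 21455 + 25424 = 46879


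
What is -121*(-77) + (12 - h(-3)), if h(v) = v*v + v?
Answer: 9323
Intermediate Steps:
h(v) = v + v**2 (h(v) = v**2 + v = v + v**2)
-121*(-77) + (12 - h(-3)) = -121*(-77) + (12 - (-3)*(1 - 3)) = 9317 + (12 - (-3)*(-2)) = 9317 + (12 - 1*6) = 9317 + (12 - 6) = 9317 + 6 = 9323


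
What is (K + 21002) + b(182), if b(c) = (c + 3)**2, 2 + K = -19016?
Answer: 36209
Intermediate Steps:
K = -19018 (K = -2 - 19016 = -19018)
b(c) = (3 + c)**2
(K + 21002) + b(182) = (-19018 + 21002) + (3 + 182)**2 = 1984 + 185**2 = 1984 + 34225 = 36209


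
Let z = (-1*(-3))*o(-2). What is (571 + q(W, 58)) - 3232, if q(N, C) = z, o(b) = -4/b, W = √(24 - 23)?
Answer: -2655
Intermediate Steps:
W = 1 (W = √1 = 1)
z = 6 (z = (-1*(-3))*(-4/(-2)) = 3*(-4*(-½)) = 3*2 = 6)
q(N, C) = 6
(571 + q(W, 58)) - 3232 = (571 + 6) - 3232 = 577 - 3232 = -2655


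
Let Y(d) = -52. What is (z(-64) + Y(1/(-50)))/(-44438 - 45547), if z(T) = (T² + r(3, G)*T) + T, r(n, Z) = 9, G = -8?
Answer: -3404/89985 ≈ -0.037829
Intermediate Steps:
z(T) = T² + 10*T (z(T) = (T² + 9*T) + T = T² + 10*T)
(z(-64) + Y(1/(-50)))/(-44438 - 45547) = (-64*(10 - 64) - 52)/(-44438 - 45547) = (-64*(-54) - 52)/(-89985) = (3456 - 52)*(-1/89985) = 3404*(-1/89985) = -3404/89985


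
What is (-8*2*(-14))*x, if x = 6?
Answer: 1344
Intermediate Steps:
(-8*2*(-14))*x = (-8*2*(-14))*6 = -16*(-14)*6 = 224*6 = 1344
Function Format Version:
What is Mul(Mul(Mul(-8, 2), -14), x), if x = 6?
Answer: 1344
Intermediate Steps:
Mul(Mul(Mul(-8, 2), -14), x) = Mul(Mul(Mul(-8, 2), -14), 6) = Mul(Mul(-16, -14), 6) = Mul(224, 6) = 1344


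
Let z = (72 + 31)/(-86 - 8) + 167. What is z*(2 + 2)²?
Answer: 124760/47 ≈ 2654.5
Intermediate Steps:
z = 15595/94 (z = 103/(-94) + 167 = 103*(-1/94) + 167 = -103/94 + 167 = 15595/94 ≈ 165.90)
z*(2 + 2)² = 15595*(2 + 2)²/94 = (15595/94)*4² = (15595/94)*16 = 124760/47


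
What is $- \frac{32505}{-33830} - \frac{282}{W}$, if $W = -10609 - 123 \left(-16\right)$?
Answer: $\frac{58083153}{58465006} \approx 0.99347$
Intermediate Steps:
$W = -8641$ ($W = -10609 - -1968 = -10609 + 1968 = -8641$)
$- \frac{32505}{-33830} - \frac{282}{W} = - \frac{32505}{-33830} - \frac{282}{-8641} = \left(-32505\right) \left(- \frac{1}{33830}\right) - - \frac{282}{8641} = \frac{6501}{6766} + \frac{282}{8641} = \frac{58083153}{58465006}$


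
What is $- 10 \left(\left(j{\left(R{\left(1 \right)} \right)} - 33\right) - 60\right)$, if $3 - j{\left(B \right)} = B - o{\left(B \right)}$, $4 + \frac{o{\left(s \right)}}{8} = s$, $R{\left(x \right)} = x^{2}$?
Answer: $1150$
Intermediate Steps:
$o{\left(s \right)} = -32 + 8 s$
$j{\left(B \right)} = -29 + 7 B$ ($j{\left(B \right)} = 3 - \left(B - \left(-32 + 8 B\right)\right) = 3 - \left(32 - 7 B\right) = 3 + \left(-32 + 7 B\right) = -29 + 7 B$)
$- 10 \left(\left(j{\left(R{\left(1 \right)} \right)} - 33\right) - 60\right) = - 10 \left(\left(\left(-29 + 7 \cdot 1^{2}\right) - 33\right) - 60\right) = - 10 \left(\left(\left(-29 + 7 \cdot 1\right) - 33\right) - 60\right) = - 10 \left(\left(\left(-29 + 7\right) - 33\right) - 60\right) = - 10 \left(\left(-22 - 33\right) - 60\right) = - 10 \left(-55 - 60\right) = \left(-10\right) \left(-115\right) = 1150$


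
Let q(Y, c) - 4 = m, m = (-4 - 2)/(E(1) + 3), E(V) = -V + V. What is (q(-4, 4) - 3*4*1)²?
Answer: 100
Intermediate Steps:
E(V) = 0
m = -2 (m = (-4 - 2)/(0 + 3) = -6/3 = -6*⅓ = -2)
q(Y, c) = 2 (q(Y, c) = 4 - 2 = 2)
(q(-4, 4) - 3*4*1)² = (2 - 3*4*1)² = (2 - 12*1)² = (2 - 12)² = (-10)² = 100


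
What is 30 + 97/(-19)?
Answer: 473/19 ≈ 24.895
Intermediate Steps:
30 + 97/(-19) = 30 - 1/19*97 = 30 - 97/19 = 473/19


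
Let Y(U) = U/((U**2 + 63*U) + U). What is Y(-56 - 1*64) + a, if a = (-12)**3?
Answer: -96769/56 ≈ -1728.0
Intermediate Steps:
a = -1728
Y(U) = U/(U**2 + 64*U)
Y(-56 - 1*64) + a = 1/(64 + (-56 - 1*64)) - 1728 = 1/(64 + (-56 - 64)) - 1728 = 1/(64 - 120) - 1728 = 1/(-56) - 1728 = -1/56 - 1728 = -96769/56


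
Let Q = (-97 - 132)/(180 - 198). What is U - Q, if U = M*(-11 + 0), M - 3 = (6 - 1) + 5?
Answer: -2803/18 ≈ -155.72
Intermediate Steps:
M = 13 (M = 3 + ((6 - 1) + 5) = 3 + (5 + 5) = 3 + 10 = 13)
Q = 229/18 (Q = -229/(-18) = -229*(-1/18) = 229/18 ≈ 12.722)
U = -143 (U = 13*(-11 + 0) = 13*(-11) = -143)
U - Q = -143 - 1*229/18 = -143 - 229/18 = -2803/18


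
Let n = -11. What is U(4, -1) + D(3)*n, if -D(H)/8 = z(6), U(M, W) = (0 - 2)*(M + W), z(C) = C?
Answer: 522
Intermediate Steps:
U(M, W) = -2*M - 2*W (U(M, W) = -2*(M + W) = -2*M - 2*W)
D(H) = -48 (D(H) = -8*6 = -48)
U(4, -1) + D(3)*n = (-2*4 - 2*(-1)) - 48*(-11) = (-8 + 2) + 528 = -6 + 528 = 522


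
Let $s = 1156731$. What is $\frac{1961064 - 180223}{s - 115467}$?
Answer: $\frac{1780841}{1041264} \approx 1.7103$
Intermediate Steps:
$\frac{1961064 - 180223}{s - 115467} = \frac{1961064 - 180223}{1156731 - 115467} = \frac{1780841}{1041264}$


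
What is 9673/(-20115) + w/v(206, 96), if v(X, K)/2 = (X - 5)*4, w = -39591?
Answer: -270642383/10781640 ≈ -25.102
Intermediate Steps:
v(X, K) = -40 + 8*X (v(X, K) = 2*((X - 5)*4) = 2*((-5 + X)*4) = 2*(-20 + 4*X) = -40 + 8*X)
9673/(-20115) + w/v(206, 96) = 9673/(-20115) - 39591/(-40 + 8*206) = 9673*(-1/20115) - 39591/(-40 + 1648) = -9673/20115 - 39591/1608 = -9673/20115 - 39591*1/1608 = -9673/20115 - 13197/536 = -270642383/10781640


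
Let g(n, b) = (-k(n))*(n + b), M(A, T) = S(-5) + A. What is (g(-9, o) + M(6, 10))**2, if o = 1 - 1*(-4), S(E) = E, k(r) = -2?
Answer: 49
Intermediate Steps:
o = 5 (o = 1 + 4 = 5)
M(A, T) = -5 + A
g(n, b) = 2*b + 2*n (g(n, b) = (-1*(-2))*(n + b) = 2*(b + n) = 2*b + 2*n)
(g(-9, o) + M(6, 10))**2 = ((2*5 + 2*(-9)) + (-5 + 6))**2 = ((10 - 18) + 1)**2 = (-8 + 1)**2 = (-7)**2 = 49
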